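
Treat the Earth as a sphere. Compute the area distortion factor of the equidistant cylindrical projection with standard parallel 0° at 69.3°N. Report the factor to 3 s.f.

2.83

Plate carrée maps x = Rλ, y = Rφ. The meridian scale is h = 1 and the parallel scale is k = 1/cos φ = sec φ.
Areal scale = h·k = 1 × sec φ; at 69.3°, h = 1.000, k = 2.829, so h·k = 2.829.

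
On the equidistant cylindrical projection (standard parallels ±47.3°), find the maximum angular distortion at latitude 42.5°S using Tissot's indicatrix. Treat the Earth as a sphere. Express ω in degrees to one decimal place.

4.8°

In the equirectangular projection with standard parallel φ₀ = 47.3° (x = Rλ cos φ₀, y = Rφ), meridians are true-scale (h = 1) and the parallel scale is k = cos φ₀ / cos φ.
At 42.5°: h = 1.000, k = 0.9198; principal scales a = 1.000, b = 0.9198.
sin(ω/2) = (a − b)/(a + b) = 0.08018/1.920 = 0.04177, so ω = 2 arcsin(0.04177) ≈ 4.8°.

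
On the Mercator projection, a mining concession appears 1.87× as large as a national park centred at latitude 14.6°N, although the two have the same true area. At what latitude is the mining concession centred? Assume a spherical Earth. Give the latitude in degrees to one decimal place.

45.0°

On Mercator, (apparent₁)/(apparent₂) = sec²φ₁ / sec²φ₂ when true areas are equal.
cos²φ₂ / cos²φ₁ = 1.87  ⇒  cos φ₁ = cos 14.6° / √1.87 = 0.9677/1.367 = 0.7077.
φ₁ = arccos(0.7077) ≈ 45.0°.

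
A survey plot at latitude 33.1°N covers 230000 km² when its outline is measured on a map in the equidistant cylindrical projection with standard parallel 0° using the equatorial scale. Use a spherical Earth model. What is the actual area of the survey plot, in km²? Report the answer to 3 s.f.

193000 km²

In the plate carrée (x = Rλ, y = Rφ), meridians are true-scale (h = 1) and parallels are stretched by k = sec φ.
Areal scale = h·k = 1 × sec φ; at 33.1°, h = 1.000, k = 1.194, so h·k = 1.194.
True area = apparent / (areal scale) = 230000 / 1.194 ≈ 193000 km².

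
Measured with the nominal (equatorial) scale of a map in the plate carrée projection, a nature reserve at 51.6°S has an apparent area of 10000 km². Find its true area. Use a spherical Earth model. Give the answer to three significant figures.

Plate carrée maps x = Rλ, y = Rφ. The meridian scale is h = 1 and the parallel scale is k = 1/cos φ = sec φ.
Areal scale = h·k = 1 × sec φ; at 51.6°, h = 1.000, k = 1.610, so h·k = 1.610.
True area = apparent / (areal scale) = 10000 / 1.610 ≈ 6210 km².

6210 km²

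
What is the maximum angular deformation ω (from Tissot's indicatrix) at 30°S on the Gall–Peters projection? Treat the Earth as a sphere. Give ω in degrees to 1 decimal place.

23.1°

The Gall–Peters projection is cylindrical equal-area with φ₀ = 45°. For cylindrical equal-area with standard parallel φ₀, h = cos φ / cos φ₀ and k = cos φ₀ / cos φ, so h·k = 1.
At 30°: h = 1.225, k = 0.8165; principal scales a = 1.225, b = 0.8165.
sin(ω/2) = (a − b)/(a + b) = 0.4082/2.041 = 0.2000, so ω = 2 arcsin(0.2000) ≈ 23.1°.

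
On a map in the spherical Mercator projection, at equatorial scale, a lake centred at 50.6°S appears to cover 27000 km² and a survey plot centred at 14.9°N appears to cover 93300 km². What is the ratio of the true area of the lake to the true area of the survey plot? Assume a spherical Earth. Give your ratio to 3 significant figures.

On Mercator the areal scale is sec²φ, so true area = apparent × cos²φ.
True area of lake: 27000 × cos²(50.6°) = 27000 × 0.4029 = 10880 km².
True area of survey plot: 93300 × cos²(14.9°) = 93300 × 0.9339 = 87130 km².
Ratio = 10880 / 87130 ≈ 0.125.

0.125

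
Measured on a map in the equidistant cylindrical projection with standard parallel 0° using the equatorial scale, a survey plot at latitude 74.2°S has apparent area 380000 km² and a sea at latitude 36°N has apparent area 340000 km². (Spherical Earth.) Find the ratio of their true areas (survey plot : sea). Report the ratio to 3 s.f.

0.376

Plate carrée has h = 1 and k = sec φ, giving areal scale sec φ; true area = (apparent area) · cos φ.
True area of survey plot: 380000 × cos(74.2°) = 380000 × 0.2723 = 103500 km².
True area of sea: 340000 × cos(36°) = 340000 × 0.8090 = 275100 km².
Ratio = 103500 / 275100 ≈ 0.376.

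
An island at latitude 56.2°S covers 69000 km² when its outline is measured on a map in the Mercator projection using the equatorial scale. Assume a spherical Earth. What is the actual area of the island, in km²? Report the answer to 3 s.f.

21400 km²

The Mercator projection is conformal; its linear scale factor is the same in every direction and equals sec φ = 1/cos φ.
Areal scale = k² = sec²φ = 1/cos²(56.2°) = 1/0.5563² = 3.231.
True area = apparent / (areal scale) = 69000 / 3.231 ≈ 21400 km².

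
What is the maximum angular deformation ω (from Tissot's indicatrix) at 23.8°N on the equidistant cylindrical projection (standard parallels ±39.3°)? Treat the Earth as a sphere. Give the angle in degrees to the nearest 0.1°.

With standard parallel φ₀ = 39.3°, the equirectangular projection gives x = Rλ cos φ₀, y = Rφ, so h = 1 and k = cos 39.3° / cos φ.
At 23.8°: h = 1.000, k = 0.8458; principal scales a = 1.000, b = 0.8458.
sin(ω/2) = (a − b)/(a + b) = 0.1542/1.846 = 0.08356, so ω = 2 arcsin(0.08356) ≈ 9.6°.

9.6°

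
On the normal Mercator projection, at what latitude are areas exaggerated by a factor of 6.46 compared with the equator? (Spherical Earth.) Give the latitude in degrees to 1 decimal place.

66.8°

Mercator areal scale is sec²φ.
sec²φ = 6.46  ⇒  cos²φ = 0.1548  ⇒  cos φ = 0.3934.
φ = arccos(0.3934) ≈ 66.8°.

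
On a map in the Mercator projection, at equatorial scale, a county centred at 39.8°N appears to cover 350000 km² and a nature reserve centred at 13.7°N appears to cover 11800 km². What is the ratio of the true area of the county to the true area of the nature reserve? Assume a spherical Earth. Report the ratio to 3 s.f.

On Mercator the areal scale is sec²φ, so true area = apparent × cos²φ.
True area of county: 350000 × cos²(39.8°) = 350000 × 0.5903 = 206600 km².
True area of nature reserve: 11800 × cos²(13.7°) = 11800 × 0.9439 = 11140 km².
Ratio = 206600 / 11140 ≈ 18.5.

18.5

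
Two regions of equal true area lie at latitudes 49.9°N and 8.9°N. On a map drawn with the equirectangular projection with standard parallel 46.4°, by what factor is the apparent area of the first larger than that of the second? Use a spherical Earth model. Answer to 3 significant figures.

1.53

The equidistant cylindrical projection with φ₀ = 46.4° has h = 1 (meridians true) and k = cos φ₀ / cos φ along parallels.
Areal scale at 49.9°: h·k = 1.000 × 1.071 = 1.071.
Areal scale at 8.9°: h·k = 1.000 × 0.6980 = 0.6980.
Ratio = 1.071/0.6980 ≈ 1.53.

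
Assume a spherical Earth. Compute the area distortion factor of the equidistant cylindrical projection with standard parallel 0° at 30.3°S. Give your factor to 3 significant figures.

Plate carrée maps x = Rλ, y = Rφ. The meridian scale is h = 1 and the parallel scale is k = 1/cos φ = sec φ.
Areal scale = h·k = 1 × sec φ; at 30.3°, h = 1.000, k = 1.158, so h·k = 1.158.

1.16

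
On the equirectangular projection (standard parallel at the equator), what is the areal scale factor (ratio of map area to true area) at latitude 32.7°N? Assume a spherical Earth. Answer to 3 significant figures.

1.19

In the plate carrée (x = Rλ, y = Rφ), meridians are true-scale (h = 1) and parallels are stretched by k = sec φ.
Areal scale = h·k = 1 × sec φ; at 32.7°, h = 1.000, k = 1.188, so h·k = 1.188.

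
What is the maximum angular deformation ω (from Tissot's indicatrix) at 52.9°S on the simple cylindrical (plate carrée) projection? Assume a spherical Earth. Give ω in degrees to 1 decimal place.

Plate carrée maps x = Rλ, y = Rφ. The meridian scale is h = 1 and the parallel scale is k = 1/cos φ = sec φ.
At 52.9°: h = 1.000, k = 1.658; principal scales a = 1.658, b = 1.000.
sin(ω/2) = (a − b)/(a + b) = 0.6578/2.658 = 0.2475, so ω = 2 arcsin(0.2475) ≈ 28.7°.

28.7°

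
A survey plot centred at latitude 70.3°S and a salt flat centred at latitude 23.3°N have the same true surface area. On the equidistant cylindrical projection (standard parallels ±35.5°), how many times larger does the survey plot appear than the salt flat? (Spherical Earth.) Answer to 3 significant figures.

2.72

In the equirectangular projection with standard parallel φ₀ = 35.5° (x = Rλ cos φ₀, y = Rφ), meridians are true-scale (h = 1) and the parallel scale is k = cos φ₀ / cos φ.
Areal scale at 70.3°: h·k = 1.000 × 2.415 = 2.415.
Areal scale at 23.3°: h·k = 1.000 × 0.8864 = 0.8864.
Ratio = 2.415/0.8864 ≈ 2.72.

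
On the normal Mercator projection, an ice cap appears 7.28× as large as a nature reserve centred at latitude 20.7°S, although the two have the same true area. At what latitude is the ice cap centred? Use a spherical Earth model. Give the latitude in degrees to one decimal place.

On Mercator, (apparent₁)/(apparent₂) = sec²φ₁ / sec²φ₂ when true areas are equal.
cos²φ₂ / cos²φ₁ = 7.28  ⇒  cos φ₁ = cos 20.7° / √7.28 = 0.9354/2.698 = 0.3467.
φ₁ = arccos(0.3467) ≈ 69.7°.

69.7°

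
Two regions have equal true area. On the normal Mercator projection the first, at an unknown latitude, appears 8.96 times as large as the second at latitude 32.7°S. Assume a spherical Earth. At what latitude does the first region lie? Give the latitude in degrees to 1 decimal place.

On Mercator, (apparent₁)/(apparent₂) = sec²φ₁ / sec²φ₂ when true areas are equal.
cos²φ₂ / cos²φ₁ = 8.96  ⇒  cos φ₁ = cos 32.7° / √8.96 = 0.8415/2.993 = 0.2811.
φ₁ = arccos(0.2811) ≈ 73.7°.

73.7°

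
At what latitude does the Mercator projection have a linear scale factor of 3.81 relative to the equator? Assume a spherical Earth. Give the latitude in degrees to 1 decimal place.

74.8°

Mercator scale is k = sec φ = 1/cos φ.
1/cos φ = 3.81  ⇒  cos φ = 0.2625  ⇒  φ = arccos(0.2625) ≈ 74.8°.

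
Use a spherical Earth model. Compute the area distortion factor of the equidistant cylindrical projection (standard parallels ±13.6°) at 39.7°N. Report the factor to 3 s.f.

With standard parallel φ₀ = 13.6°, the equirectangular projection gives x = Rλ cos φ₀, y = Rφ, so h = 1 and k = cos 13.6° / cos φ.
Areal scale = h·k = 1 × cos φ₀ / cos φ; at 39.7°, h = 1.000, k = 1.263, so h·k = 1.263.

1.26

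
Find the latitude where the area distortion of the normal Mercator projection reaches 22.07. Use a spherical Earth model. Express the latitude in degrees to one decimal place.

Mercator areal scale is sec²φ.
sec²φ = 22.07  ⇒  cos²φ = 0.04531  ⇒  cos φ = 0.2129.
φ = arccos(0.2129) ≈ 77.7°.

77.7°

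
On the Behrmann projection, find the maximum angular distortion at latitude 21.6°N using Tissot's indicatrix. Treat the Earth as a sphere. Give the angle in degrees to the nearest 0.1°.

8.1°

The Behrmann projection is cylindrical equal-area with φ₀ = 30°. For cylindrical equal-area with standard parallel φ₀, h = cos φ / cos φ₀ and k = cos φ₀ / cos φ, so h·k = 1.
At 21.6°: h = 1.074, k = 0.9314; principal scales a = 1.074, b = 0.9314.
sin(ω/2) = (a − b)/(a + b) = 0.1422/2.005 = 0.07091, so ω = 2 arcsin(0.07091) ≈ 8.1°.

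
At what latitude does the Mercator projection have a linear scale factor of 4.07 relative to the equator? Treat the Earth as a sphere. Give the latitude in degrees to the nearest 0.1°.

Mercator scale is k = sec φ = 1/cos φ.
1/cos φ = 4.07  ⇒  cos φ = 0.2457  ⇒  φ = arccos(0.2457) ≈ 75.8°.

75.8°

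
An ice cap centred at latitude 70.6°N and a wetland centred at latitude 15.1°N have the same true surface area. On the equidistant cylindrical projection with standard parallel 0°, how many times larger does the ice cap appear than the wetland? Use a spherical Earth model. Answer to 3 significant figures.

2.91

For the equirectangular projection with φ₀ = 0 (plate carrée), h = 1 along meridians and k = sec φ along parallels.
Areal scale at 70.6°: h·k = 1.000 × 3.011 = 3.011.
Areal scale at 15.1°: h·k = 1.000 × 1.036 = 1.036.
Ratio = 3.011/1.036 ≈ 2.91.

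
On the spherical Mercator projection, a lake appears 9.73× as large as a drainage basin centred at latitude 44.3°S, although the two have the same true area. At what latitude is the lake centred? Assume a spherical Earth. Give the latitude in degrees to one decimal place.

For equal true areas on Mercator, apparent areas scale as sec²φ, so the ratio is cos²φ₂ / cos²φ₁.
cos²φ₂ / cos²φ₁ = 9.73  ⇒  cos φ₁ = cos 44.3° / √9.73 = 0.7157/3.119 = 0.2294.
φ₁ = arccos(0.2294) ≈ 76.7°.

76.7°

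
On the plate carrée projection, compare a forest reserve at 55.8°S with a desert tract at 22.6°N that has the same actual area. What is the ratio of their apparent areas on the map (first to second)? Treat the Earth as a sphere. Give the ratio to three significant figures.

1.64

In the plate carrée (x = Rλ, y = Rφ), meridians are true-scale (h = 1) and parallels are stretched by k = sec φ.
Areal scale at 55.8°: h·k = 1.000 × 1.779 = 1.779.
Areal scale at 22.6°: h·k = 1.000 × 1.083 = 1.083.
Ratio = 1.779/1.083 ≈ 1.64.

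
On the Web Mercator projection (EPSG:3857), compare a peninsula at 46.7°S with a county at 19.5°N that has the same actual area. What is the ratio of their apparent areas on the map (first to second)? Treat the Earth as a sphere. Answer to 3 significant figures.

On Mercator, area is exaggerated by sec²φ = 1/cos²φ.
At 46.7°: sec²(46.7°) = 1/0.6858² = 2.126.
At 19.5°: sec²(19.5°) = 1/0.9426² = 1.125.
Ratio = 2.126/1.125 = cos²(19.5°)/cos²(46.7°) ≈ 1.89.

1.89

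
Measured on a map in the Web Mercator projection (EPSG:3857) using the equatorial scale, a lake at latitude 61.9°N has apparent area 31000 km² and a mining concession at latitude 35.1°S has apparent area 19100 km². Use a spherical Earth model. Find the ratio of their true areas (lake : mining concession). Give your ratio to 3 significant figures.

0.538

Mercator's areal exaggeration is sec²φ; hence true area = (apparent area) · cos²φ.
True area of lake: 31000 × cos²(61.9°) = 31000 × 0.2219 = 6877 km².
True area of mining concession: 19100 × cos²(35.1°) = 19100 × 0.6694 = 12780 km².
Ratio = 6877 / 12780 ≈ 0.538.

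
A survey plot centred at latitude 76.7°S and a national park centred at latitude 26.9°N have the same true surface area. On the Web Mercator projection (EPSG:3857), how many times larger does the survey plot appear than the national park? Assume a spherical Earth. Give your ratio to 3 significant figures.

Mercator is conformal with k = sec φ, so areal scale = k² = sec²φ.
At 76.7°: sec²(76.7°) = 1/0.2300² = 18.90.
At 26.9°: sec²(26.9°) = 1/0.8918² = 1.257.
Ratio = 18.90/1.257 = cos²(26.9°)/cos²(76.7°) ≈ 15.0.

15.0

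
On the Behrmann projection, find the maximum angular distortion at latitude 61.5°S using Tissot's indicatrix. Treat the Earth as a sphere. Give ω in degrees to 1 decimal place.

The Behrmann projection is cylindrical equal-area with φ₀ = 30°. Cylindrical equal-area (φ₀ = 30°): h = cos φ / cos 30° along meridians, k = cos 30° / cos φ along parallels; h·k = 1.
At 61.5°: h = 0.5510, k = 1.815; principal scales a = 1.815, b = 0.5510.
sin(ω/2) = (a − b)/(a + b) = 1.264/2.366 = 0.5342, so ω = 2 arcsin(0.5342) ≈ 64.6°.

64.6°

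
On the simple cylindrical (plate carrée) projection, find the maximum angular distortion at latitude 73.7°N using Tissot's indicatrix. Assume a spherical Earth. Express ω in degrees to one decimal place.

68.3°

For the equirectangular projection with φ₀ = 0 (plate carrée), h = 1 along meridians and k = sec φ along parallels.
At 73.7°: h = 1.000, k = 3.563; principal scales a = 3.563, b = 1.000.
sin(ω/2) = (a − b)/(a + b) = 2.563/4.563 = 0.5617, so ω = 2 arcsin(0.5617) ≈ 68.3°.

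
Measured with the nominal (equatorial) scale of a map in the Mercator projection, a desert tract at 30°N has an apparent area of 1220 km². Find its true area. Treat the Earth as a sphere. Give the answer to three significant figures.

The Mercator projection is conformal; its linear scale factor is the same in every direction and equals sec φ = 1/cos φ.
Areal scale = k² = sec²φ = 1/cos²(30°) = 1/0.8660² = 1.333.
True area = apparent / (areal scale) = 1220 / 1.333 ≈ 915 km².

915 km²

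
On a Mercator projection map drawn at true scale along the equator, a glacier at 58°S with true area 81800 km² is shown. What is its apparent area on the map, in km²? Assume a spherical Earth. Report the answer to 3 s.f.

Mercator is conformal, so the point scale is isotropic: h = k = sec φ = 1/cos φ.
Areal scale = k² = sec²φ = 1/cos²(58°) = 1/0.5299² = 3.561.
Apparent area = 81800 × 3.561 ≈ 291000 km².

291000 km²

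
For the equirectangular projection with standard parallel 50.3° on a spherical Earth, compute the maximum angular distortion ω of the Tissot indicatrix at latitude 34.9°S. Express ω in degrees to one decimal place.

14.3°

With standard parallel φ₀ = 50.3°, the equirectangular projection gives x = Rλ cos φ₀, y = Rφ, so h = 1 and k = cos 50.3° / cos φ.
At 34.9°: h = 1.000, k = 0.7788; principal scales a = 1.000, b = 0.7788.
sin(ω/2) = (a − b)/(a + b) = 0.2212/1.779 = 0.1243, so ω = 2 arcsin(0.1243) ≈ 14.3°.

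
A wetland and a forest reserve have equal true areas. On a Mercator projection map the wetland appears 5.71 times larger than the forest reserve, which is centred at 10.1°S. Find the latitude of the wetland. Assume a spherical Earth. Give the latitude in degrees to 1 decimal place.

Mercator areal scale is sec²φ, so apparent-area ratio = sec²φ₁ / sec²φ₂ = cos²φ₂ / cos²φ₁.
cos²φ₂ / cos²φ₁ = 5.71  ⇒  cos φ₁ = cos 10.1° / √5.71 = 0.9845/2.390 = 0.4120.
φ₁ = arccos(0.4120) ≈ 65.7°.

65.7°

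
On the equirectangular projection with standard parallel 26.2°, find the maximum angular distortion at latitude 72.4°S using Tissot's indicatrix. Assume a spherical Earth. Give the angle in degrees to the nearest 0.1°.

59.5°

With standard parallel φ₀ = 26.2°, the equirectangular projection gives x = Rλ cos φ₀, y = Rφ, so h = 1 and k = cos 26.2° / cos φ.
At 72.4°: h = 1.000, k = 2.967; principal scales a = 2.967, b = 1.000.
sin(ω/2) = (a − b)/(a + b) = 1.967/3.967 = 0.4959, so ω = 2 arcsin(0.4959) ≈ 59.5°.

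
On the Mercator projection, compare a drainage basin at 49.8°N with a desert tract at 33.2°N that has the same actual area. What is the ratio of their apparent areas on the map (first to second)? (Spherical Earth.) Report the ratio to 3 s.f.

On Mercator, area is exaggerated by sec²φ = 1/cos²φ.
At 49.8°: sec²(49.8°) = 1/0.6455² = 2.400.
At 33.2°: sec²(33.2°) = 1/0.8368² = 1.428.
Ratio = 2.400/1.428 = cos²(33.2°)/cos²(49.8°) ≈ 1.68.

1.68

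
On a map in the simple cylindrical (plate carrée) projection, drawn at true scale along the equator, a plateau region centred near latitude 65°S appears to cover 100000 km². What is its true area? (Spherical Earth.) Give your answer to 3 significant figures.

42300 km²

In the plate carrée (x = Rλ, y = Rφ), meridians are true-scale (h = 1) and parallels are stretched by k = sec φ.
Areal scale = h·k = 1 × sec φ; at 65°, h = 1.000, k = 2.366, so h·k = 2.366.
True area = apparent / (areal scale) = 100000 / 2.366 ≈ 42300 km².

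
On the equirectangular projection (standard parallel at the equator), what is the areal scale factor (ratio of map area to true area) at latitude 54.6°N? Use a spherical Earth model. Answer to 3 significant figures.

In the plate carrée (x = Rλ, y = Rφ), meridians are true-scale (h = 1) and parallels are stretched by k = sec φ.
Areal scale = h·k = 1 × sec φ; at 54.6°, h = 1.000, k = 1.726, so h·k = 1.726.

1.73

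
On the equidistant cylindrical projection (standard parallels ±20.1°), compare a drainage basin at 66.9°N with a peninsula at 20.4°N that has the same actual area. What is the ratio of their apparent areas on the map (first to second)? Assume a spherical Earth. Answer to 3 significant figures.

2.39

In the equirectangular projection with standard parallel φ₀ = 20.1° (x = Rλ cos φ₀, y = Rφ), meridians are true-scale (h = 1) and the parallel scale is k = cos φ₀ / cos φ.
Areal scale at 66.9°: h·k = 1.000 × 2.394 = 2.394.
Areal scale at 20.4°: h·k = 1.000 × 1.002 = 1.002.
Ratio = 2.394/1.002 ≈ 2.39.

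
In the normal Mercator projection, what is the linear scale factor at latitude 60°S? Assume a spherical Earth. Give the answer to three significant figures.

2.00

The Mercator projection is conformal; its linear scale factor is the same in every direction and equals sec φ = 1/cos φ.
k = 1/cos 60° = 1/0.5000 = 2.000.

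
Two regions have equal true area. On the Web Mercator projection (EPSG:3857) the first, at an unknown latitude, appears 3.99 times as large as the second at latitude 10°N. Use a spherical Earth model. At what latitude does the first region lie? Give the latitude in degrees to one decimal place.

60.5°

Mercator areal scale is sec²φ, so apparent-area ratio = sec²φ₁ / sec²φ₂ = cos²φ₂ / cos²φ₁.
cos²φ₂ / cos²φ₁ = 3.99  ⇒  cos φ₁ = cos 10° / √3.99 = 0.9848/1.997 = 0.4930.
φ₁ = arccos(0.4930) ≈ 60.5°.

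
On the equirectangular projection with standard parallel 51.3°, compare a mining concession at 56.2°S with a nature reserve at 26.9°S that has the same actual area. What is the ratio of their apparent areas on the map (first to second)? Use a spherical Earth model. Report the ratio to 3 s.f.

In the equirectangular projection with standard parallel φ₀ = 51.3° (x = Rλ cos φ₀, y = Rφ), meridians are true-scale (h = 1) and the parallel scale is k = cos φ₀ / cos φ.
Areal scale at 56.2°: h·k = 1.000 × 1.124 = 1.124.
Areal scale at 26.9°: h·k = 1.000 × 0.7011 = 0.7011.
Ratio = 1.124/0.7011 ≈ 1.60.

1.60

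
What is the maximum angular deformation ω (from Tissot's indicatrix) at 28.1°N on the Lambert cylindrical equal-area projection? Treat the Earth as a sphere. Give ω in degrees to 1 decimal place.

14.3°

The Lambert cylindrical equal-area projection is the cylindrical equal-area projection with its standard parallel at the equator (φ₀ = 0). A cylindrical equal-area projection with standard parallel φ₀ has meridian scale h = cos φ / cos φ₀ and parallel scale k = cos φ₀ / cos φ (so areas are preserved, h·k = 1).
At 28.1°: h = 0.8821, k = 1.134; principal scales a = 1.134, b = 0.8821.
sin(ω/2) = (a − b)/(a + b) = 0.2515/2.016 = 0.1248, so ω = 2 arcsin(0.1248) ≈ 14.3°.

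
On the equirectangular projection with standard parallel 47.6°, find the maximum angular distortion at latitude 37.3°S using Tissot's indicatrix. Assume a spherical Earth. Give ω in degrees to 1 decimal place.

9.5°

The equidistant cylindrical projection with φ₀ = 47.6° has h = 1 (meridians true) and k = cos φ₀ / cos φ along parallels.
At 37.3°: h = 1.000, k = 0.8477; principal scales a = 1.000, b = 0.8477.
sin(ω/2) = (a − b)/(a + b) = 0.1523/1.848 = 0.08244, so ω = 2 arcsin(0.08244) ≈ 9.5°.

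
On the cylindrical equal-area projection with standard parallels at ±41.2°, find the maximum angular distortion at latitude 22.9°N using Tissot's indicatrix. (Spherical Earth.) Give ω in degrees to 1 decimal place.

A cylindrical equal-area projection with standard parallel φ₀ has meridian scale h = cos φ / cos φ₀ and parallel scale k = cos φ₀ / cos φ (so areas are preserved, h·k = 1).
At 22.9°: h = 1.224, k = 0.8168; principal scales a = 1.224, b = 0.8168.
sin(ω/2) = (a − b)/(a + b) = 0.4075/2.041 = 0.1997, so ω = 2 arcsin(0.1997) ≈ 23.0°.

23.0°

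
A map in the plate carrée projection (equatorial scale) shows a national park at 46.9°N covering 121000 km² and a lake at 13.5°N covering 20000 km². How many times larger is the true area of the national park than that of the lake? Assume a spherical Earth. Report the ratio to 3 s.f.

On the plate carrée, areal scale = h·k = 1 × sec φ, so true area = apparent × cos φ.
True area of national park: 121000 × cos(46.9°) = 121000 × 0.6833 = 82680 km².
True area of lake: 20000 × cos(13.5°) = 20000 × 0.9724 = 19450 km².
Ratio = 82680 / 19450 ≈ 4.25.

4.25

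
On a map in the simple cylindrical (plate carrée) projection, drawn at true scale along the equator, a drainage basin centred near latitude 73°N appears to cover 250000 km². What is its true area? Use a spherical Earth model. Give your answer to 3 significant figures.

In the plate carrée (x = Rλ, y = Rφ), meridians are true-scale (h = 1) and parallels are stretched by k = sec φ.
Areal scale = h·k = 1 × sec φ; at 73°, h = 1.000, k = 3.420, so h·k = 3.420.
True area = apparent / (areal scale) = 250000 / 3.420 ≈ 73100 km².

73100 km²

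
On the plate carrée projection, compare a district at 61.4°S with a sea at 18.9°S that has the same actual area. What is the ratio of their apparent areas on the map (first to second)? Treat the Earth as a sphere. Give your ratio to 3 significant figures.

For the equirectangular projection with φ₀ = 0 (plate carrée), h = 1 along meridians and k = sec φ along parallels.
Areal scale at 61.4°: h·k = 1.000 × 2.089 = 2.089.
Areal scale at 18.9°: h·k = 1.000 × 1.057 = 1.057.
Ratio = 2.089/1.057 ≈ 1.98.

1.98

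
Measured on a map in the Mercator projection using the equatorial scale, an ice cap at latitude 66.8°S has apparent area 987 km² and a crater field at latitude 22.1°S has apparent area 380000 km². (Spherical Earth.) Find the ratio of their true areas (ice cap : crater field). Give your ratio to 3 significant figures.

Mercator's areal exaggeration is sec²φ; hence true area = (apparent area) · cos²φ.
True area of ice cap: 987 × cos²(66.8°) = 987 × 0.1552 = 153.2 km².
True area of crater field: 380000 × cos²(22.1°) = 380000 × 0.8585 = 326200 km².
Ratio = 153.2 / 326200 ≈ 0.000470.

0.000470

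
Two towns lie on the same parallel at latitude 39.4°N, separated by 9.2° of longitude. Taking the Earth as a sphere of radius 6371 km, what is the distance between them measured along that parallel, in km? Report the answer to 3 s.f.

791 km

Arc length along a parallel = R cos φ · Δλ (with Δλ in radians).
= 6371 × cos 39.4° × (9.2° × π/180) = 6371 × 0.7727 × 0.1606 ≈ 791 km.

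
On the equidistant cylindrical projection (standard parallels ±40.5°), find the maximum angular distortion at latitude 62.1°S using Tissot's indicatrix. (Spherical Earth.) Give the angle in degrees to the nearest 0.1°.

The equidistant cylindrical projection with φ₀ = 40.5° has h = 1 (meridians true) and k = cos φ₀ / cos φ along parallels.
At 62.1°: h = 1.000, k = 1.625; principal scales a = 1.625, b = 1.000.
sin(ω/2) = (a − b)/(a + b) = 0.6250/2.625 = 0.2381, so ω = 2 arcsin(0.2381) ≈ 27.5°.

27.5°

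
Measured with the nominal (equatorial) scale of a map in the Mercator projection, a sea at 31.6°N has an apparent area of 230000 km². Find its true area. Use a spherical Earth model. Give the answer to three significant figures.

The Mercator projection is conformal; its linear scale factor is the same in every direction and equals sec φ = 1/cos φ.
Areal scale = k² = sec²φ = 1/cos²(31.6°) = 1/0.8517² = 1.378.
True area = apparent / (areal scale) = 230000 / 1.378 ≈ 167000 km².

167000 km²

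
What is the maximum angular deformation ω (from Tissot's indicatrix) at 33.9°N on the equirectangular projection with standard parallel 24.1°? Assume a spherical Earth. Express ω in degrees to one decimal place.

5.4°

The equidistant cylindrical projection with φ₀ = 24.1° has h = 1 (meridians true) and k = cos φ₀ / cos φ along parallels.
At 33.9°: h = 1.000, k = 1.100; principal scales a = 1.100, b = 1.000.
sin(ω/2) = (a − b)/(a + b) = 0.09978/2.100 = 0.04752, so ω = 2 arcsin(0.04752) ≈ 5.4°.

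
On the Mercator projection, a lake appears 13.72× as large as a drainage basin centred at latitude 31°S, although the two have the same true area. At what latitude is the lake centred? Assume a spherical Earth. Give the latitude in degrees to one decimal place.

76.6°

Mercator areal scale is sec²φ, so apparent-area ratio = sec²φ₁ / sec²φ₂ = cos²φ₂ / cos²φ₁.
cos²φ₂ / cos²φ₁ = 13.72  ⇒  cos φ₁ = cos 31° / √13.72 = 0.8572/3.704 = 0.2314.
φ₁ = arccos(0.2314) ≈ 76.6°.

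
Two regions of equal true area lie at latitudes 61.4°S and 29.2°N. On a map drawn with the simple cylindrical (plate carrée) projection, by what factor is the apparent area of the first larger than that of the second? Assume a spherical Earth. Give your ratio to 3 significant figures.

1.82

In the plate carrée (x = Rλ, y = Rφ), meridians are true-scale (h = 1) and parallels are stretched by k = sec φ.
Areal scale at 61.4°: h·k = 1.000 × 2.089 = 2.089.
Areal scale at 29.2°: h·k = 1.000 × 1.146 = 1.146.
Ratio = 2.089/1.146 ≈ 1.82.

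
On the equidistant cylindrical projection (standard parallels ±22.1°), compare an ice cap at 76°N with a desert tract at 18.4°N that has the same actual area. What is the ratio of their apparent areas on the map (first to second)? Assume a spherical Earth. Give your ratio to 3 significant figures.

With standard parallel φ₀ = 22.1°, the equirectangular projection gives x = Rλ cos φ₀, y = Rφ, so h = 1 and k = cos 22.1° / cos φ.
Areal scale at 76°: h·k = 1.000 × 3.830 = 3.830.
Areal scale at 18.4°: h·k = 1.000 × 0.9764 = 0.9764.
Ratio = 3.830/0.9764 ≈ 3.92.

3.92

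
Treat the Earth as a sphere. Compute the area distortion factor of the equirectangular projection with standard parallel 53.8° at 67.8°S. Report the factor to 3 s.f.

1.56

The equidistant cylindrical projection with φ₀ = 53.8° has h = 1 (meridians true) and k = cos φ₀ / cos φ along parallels.
Areal scale = h·k = 1 × cos φ₀ / cos φ; at 67.8°, h = 1.000, k = 1.563, so h·k = 1.563.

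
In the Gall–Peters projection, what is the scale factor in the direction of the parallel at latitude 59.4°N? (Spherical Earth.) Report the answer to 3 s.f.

1.39

Gall–Peters is a cylindrical equal-area projection with standard parallels at ±45°. For cylindrical equal-area with standard parallel φ₀, h = cos φ / cos φ₀ and k = cos φ₀ / cos φ, so h·k = 1.
k = cos 45° / cos 59.4° = 0.7071/0.5090 = 1.389.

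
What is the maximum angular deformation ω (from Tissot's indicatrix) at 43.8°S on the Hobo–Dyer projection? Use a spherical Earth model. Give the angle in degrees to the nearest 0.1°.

The Hobo–Dyer projection is cylindrical equal-area with φ₀ = 37.5°. A cylindrical equal-area projection with standard parallel φ₀ has meridian scale h = cos φ / cos φ₀ and parallel scale k = cos φ₀ / cos φ (so areas are preserved, h·k = 1).
At 43.8°: h = 0.9098, k = 1.099; principal scales a = 1.099, b = 0.9098.
sin(ω/2) = (a − b)/(a + b) = 0.1894/2.009 = 0.09429, so ω = 2 arcsin(0.09429) ≈ 10.8°.

10.8°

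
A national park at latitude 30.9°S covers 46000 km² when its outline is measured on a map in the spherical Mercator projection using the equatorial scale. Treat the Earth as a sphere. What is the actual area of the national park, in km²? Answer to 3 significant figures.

The Mercator projection is conformal; its linear scale factor is the same in every direction and equals sec φ = 1/cos φ.
Areal scale = k² = sec²φ = 1/cos²(30.9°) = 1/0.8581² = 1.358.
True area = apparent / (areal scale) = 46000 / 1.358 ≈ 33900 km².

33900 km²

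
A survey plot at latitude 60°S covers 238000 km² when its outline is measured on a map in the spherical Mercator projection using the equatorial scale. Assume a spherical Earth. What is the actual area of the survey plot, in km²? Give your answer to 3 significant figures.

For Mercator, h = k = sec φ (a conformal cylindrical projection has a single point scale, 1/cos φ).
Areal scale = k² = sec²φ = 1/cos²(60°) = 1/0.5000² = 4.000.
True area = apparent / (areal scale) = 238000 / 4.000 ≈ 59500 km².

59500 km²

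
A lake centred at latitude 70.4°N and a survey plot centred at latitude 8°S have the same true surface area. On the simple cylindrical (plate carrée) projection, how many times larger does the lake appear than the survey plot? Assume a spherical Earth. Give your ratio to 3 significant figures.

2.95

In the plate carrée (x = Rλ, y = Rφ), meridians are true-scale (h = 1) and parallels are stretched by k = sec φ.
Areal scale at 70.4°: h·k = 1.000 × 2.981 = 2.981.
Areal scale at 8°: h·k = 1.000 × 1.010 = 1.010.
Ratio = 2.981/1.010 ≈ 2.95.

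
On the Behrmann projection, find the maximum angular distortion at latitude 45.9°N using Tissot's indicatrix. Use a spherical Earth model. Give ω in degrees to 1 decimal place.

24.9°

The Behrmann projection is cylindrical equal-area with φ₀ = 30°. For cylindrical equal-area with standard parallel φ₀, h = cos φ / cos φ₀ and k = cos φ₀ / cos φ, so h·k = 1.
At 45.9°: h = 0.8036, k = 1.244; principal scales a = 1.244, b = 0.8036.
sin(ω/2) = (a − b)/(a + b) = 0.4409/2.048 = 0.2153, so ω = 2 arcsin(0.2153) ≈ 24.9°.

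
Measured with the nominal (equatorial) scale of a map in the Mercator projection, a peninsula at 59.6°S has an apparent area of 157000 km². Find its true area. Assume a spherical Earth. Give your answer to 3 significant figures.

40200 km²

The Mercator projection is conformal; its linear scale factor is the same in every direction and equals sec φ = 1/cos φ.
Areal scale = k² = sec²φ = 1/cos²(59.6°) = 1/0.5060² = 3.905.
True area = apparent / (areal scale) = 157000 / 3.905 ≈ 40200 km².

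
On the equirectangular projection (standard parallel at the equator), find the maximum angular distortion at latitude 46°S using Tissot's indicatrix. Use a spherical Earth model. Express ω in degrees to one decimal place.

Plate carrée maps x = Rλ, y = Rφ. The meridian scale is h = 1 and the parallel scale is k = 1/cos φ = sec φ.
At 46°: h = 1.000, k = 1.440; principal scales a = 1.440, b = 1.000.
sin(ω/2) = (a − b)/(a + b) = 0.4396/2.440 = 0.1802, so ω = 2 arcsin(0.1802) ≈ 20.8°.

20.8°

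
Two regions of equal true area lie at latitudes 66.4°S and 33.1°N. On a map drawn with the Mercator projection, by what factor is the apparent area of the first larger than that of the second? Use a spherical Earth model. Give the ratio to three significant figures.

4.38

Mercator areal scale is sec²φ.
At 66.4°: sec²(66.4°) = 1/0.4003² = 6.239.
At 33.1°: sec²(33.1°) = 1/0.8377² = 1.425.
Ratio = 6.239/1.425 = cos²(33.1°)/cos²(66.4°) ≈ 4.38.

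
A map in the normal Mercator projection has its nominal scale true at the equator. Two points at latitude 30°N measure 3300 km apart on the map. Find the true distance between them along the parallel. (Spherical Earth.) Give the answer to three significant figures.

2860 km

For Mercator, h = k = sec φ (a conformal cylindrical projection has a single point scale, 1/cos φ).
Along the parallel at 30°, map distances are exaggerated by k = sec 30° = 1.155.
True distance = 3300 / 1.155 = 3300 × cos 30° ≈ 2860 km.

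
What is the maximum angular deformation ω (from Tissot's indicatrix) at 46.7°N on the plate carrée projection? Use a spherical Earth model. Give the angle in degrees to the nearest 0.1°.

Plate carrée maps x = Rλ, y = Rφ. The meridian scale is h = 1 and the parallel scale is k = 1/cos φ = sec φ.
At 46.7°: h = 1.000, k = 1.458; principal scales a = 1.458, b = 1.000.
sin(ω/2) = (a − b)/(a + b) = 0.4581/2.458 = 0.1864, so ω = 2 arcsin(0.1864) ≈ 21.5°.

21.5°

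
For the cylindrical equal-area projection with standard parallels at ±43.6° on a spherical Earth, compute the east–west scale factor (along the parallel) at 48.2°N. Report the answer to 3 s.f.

Cylindrical equal-area (φ₀ = 43.6°): h = cos φ / cos 43.6° along meridians, k = cos 43.6° / cos φ along parallels; h·k = 1.
k = cos 43.6° / cos 48.2° = 0.7242/0.6665 = 1.086.

1.09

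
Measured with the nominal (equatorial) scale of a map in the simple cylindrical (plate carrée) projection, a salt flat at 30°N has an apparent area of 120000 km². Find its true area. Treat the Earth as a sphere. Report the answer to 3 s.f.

Plate carrée maps x = Rλ, y = Rφ. The meridian scale is h = 1 and the parallel scale is k = 1/cos φ = sec φ.
Areal scale = h·k = 1 × sec φ; at 30°, h = 1.000, k = 1.155, so h·k = 1.155.
True area = apparent / (areal scale) = 120000 / 1.155 ≈ 104000 km².

104000 km²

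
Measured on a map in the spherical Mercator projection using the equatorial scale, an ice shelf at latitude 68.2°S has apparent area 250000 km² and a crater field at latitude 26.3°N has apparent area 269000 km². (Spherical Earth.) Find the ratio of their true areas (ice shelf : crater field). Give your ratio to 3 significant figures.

Mercator's areal exaggeration is sec²φ; hence true area = (apparent area) · cos²φ.
True area of ice shelf: 250000 × cos²(68.2°) = 250000 × 0.1379 = 34480 km².
True area of crater field: 269000 × cos²(26.3°) = 269000 × 0.8037 = 216200 km².
Ratio = 34480 / 216200 ≈ 0.159.

0.159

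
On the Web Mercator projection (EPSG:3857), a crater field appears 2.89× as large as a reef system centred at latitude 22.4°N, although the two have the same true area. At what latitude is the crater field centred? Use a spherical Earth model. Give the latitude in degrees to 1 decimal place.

For equal true areas on Mercator, apparent areas scale as sec²φ, so the ratio is cos²φ₂ / cos²φ₁.
cos²φ₂ / cos²φ₁ = 2.89  ⇒  cos φ₁ = cos 22.4° / √2.89 = 0.9245/1.700 = 0.5439.
φ₁ = arccos(0.5439) ≈ 57.1°.

57.1°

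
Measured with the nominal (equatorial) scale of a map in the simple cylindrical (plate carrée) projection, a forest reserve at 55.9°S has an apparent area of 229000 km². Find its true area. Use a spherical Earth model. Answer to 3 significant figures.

Plate carrée maps x = Rλ, y = Rφ. The meridian scale is h = 1 and the parallel scale is k = 1/cos φ = sec φ.
Areal scale = h·k = 1 × sec φ; at 55.9°, h = 1.000, k = 1.784, so h·k = 1.784.
True area = apparent / (areal scale) = 229000 / 1.784 ≈ 128000 km².

128000 km²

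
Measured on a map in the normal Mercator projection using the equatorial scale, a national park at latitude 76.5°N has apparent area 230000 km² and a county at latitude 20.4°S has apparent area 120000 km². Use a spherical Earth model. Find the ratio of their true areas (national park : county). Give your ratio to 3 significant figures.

0.119

Mercator's areal exaggeration is sec²φ; hence true area = (apparent area) · cos²φ.
True area of national park: 230000 × cos²(76.5°) = 230000 × 0.05450 = 12530 km².
True area of county: 120000 × cos²(20.4°) = 120000 × 0.8785 = 105400 km².
Ratio = 12530 / 105400 ≈ 0.119.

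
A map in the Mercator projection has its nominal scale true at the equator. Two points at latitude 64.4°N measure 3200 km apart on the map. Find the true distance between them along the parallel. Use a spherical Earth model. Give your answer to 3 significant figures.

1380 km

For Mercator, h = k = sec φ (a conformal cylindrical projection has a single point scale, 1/cos φ).
Along the parallel at 64.4°, map distances are exaggerated by k = sec 64.4° = 2.314.
True distance = 3200 / 2.314 = 3200 × cos 64.4° ≈ 1380 km.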